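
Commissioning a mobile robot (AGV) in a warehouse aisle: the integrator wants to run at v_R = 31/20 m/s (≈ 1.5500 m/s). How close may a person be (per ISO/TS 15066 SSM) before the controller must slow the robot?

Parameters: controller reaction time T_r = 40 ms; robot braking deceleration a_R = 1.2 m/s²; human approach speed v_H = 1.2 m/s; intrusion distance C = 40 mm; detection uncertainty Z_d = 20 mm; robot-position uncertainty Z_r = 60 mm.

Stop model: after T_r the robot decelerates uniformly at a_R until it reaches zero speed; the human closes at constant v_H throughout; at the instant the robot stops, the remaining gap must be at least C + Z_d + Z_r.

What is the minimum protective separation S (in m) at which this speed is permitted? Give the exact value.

T_s = v_R/a_R = (31/20)/(6/5) = 1.2917 s
robot covers v_R·T_r = 1.5500·0.0400 = 0.0620 m before braking
braking distance = 1.5500²/(2·1.2000) = 1.0010 m
human closes 1.2000·1.3317 = 1.5980 m
margins: 0.0400+0.0200+0.0600 = 0.1200 m
S_min ≈ 0.0620+1.0010+1.5980+0.1200  ⇒  S_min = 13349/4800 m

S_min = 13349/4800 m = 2.7810 m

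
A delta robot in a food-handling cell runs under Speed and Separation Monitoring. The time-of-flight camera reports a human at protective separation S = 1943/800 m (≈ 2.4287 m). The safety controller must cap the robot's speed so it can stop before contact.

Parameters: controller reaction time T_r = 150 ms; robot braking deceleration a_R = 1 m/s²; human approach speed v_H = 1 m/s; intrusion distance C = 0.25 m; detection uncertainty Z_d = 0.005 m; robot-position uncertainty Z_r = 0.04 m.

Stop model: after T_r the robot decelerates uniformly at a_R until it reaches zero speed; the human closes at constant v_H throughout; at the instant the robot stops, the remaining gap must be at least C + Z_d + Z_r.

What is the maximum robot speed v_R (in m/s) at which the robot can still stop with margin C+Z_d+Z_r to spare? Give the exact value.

v_R_max = 23/20 m/s = 1.1500 m/s

at the boundary: (1/2)·v² + (23/20)·v + (-1587/800) = 0
  disc = (23/20)² − 4·(1/2)·(-1587/800) = 529/100 ; √disc = 23/10
  v_R = (−(23/20) + 23/10) / (2·(1/2)) = 23/20 m/s
check:
braking lasts T_s = (23/20)/1 = 1.1500 s
reaction-phase robot travel = 1.1500·0.1500 = 0.1725 m
robot covers 1.1500·1.1500 − ½·1.0000·1.1500² = 0.6613 m while stopping
human over T_r+T_s: 1.0000·(0.1500+1.1500) = 1.3000 m
margins: 0.2500+0.0050+0.0400 = 0.2950 m
sum ≈ 0.1725+0.6613+1.3000+0.2950 ≈ 2.4287 m = S ✓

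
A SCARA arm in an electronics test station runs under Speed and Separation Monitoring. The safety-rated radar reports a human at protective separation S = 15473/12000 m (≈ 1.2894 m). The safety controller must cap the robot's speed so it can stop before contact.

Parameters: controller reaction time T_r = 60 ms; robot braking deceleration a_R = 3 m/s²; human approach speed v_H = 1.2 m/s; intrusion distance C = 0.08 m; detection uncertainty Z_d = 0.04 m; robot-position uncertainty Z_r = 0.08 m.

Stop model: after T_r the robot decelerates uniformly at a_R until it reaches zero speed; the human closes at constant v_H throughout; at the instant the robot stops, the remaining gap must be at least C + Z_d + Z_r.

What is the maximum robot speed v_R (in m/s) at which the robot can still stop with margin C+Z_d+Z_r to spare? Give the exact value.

at the boundary: (1/6)·v² + (23/50)·v + (-12209/12000) = 0
  disc = (23/50)² − 4·(1/6)·(-12209/12000) = 80089/90000 ; √disc = 283/300
  v_R = (−(23/50) + 283/300) / (2·(1/6)) = 29/20 m/s
check:
stop time T_s = (29/20)/3 = 0.4833 s
robot covers v_R·T_r = 1.4500·0.0600 = 0.0870 m before braking
robot under decel: 1.4500²/(2·3.0000) = 0.3504 m
human closes 1.2000·0.5433 = 0.6520 m
residual clearance needed = 0.0800+0.0400+0.0800 = 0.2000 m
sum ≈ 0.0870+0.3504+0.6520+0.2000 ≈ 1.2894 m = S ✓

v_R_max = 29/20 m/s = 1.4500 m/s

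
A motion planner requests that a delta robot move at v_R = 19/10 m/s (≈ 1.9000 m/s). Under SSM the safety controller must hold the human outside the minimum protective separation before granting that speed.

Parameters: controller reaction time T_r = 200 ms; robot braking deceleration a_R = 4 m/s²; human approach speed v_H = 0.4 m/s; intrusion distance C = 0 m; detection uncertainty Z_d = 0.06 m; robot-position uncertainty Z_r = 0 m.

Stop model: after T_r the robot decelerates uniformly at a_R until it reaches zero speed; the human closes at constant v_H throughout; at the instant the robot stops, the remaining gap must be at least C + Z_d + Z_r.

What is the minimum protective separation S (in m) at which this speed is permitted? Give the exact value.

T_s = v_R/a_R = (19/10)/4 = 0.4750 s
robot covers v_R·T_r = 1.9000·0.2000 = 0.3800 m before braking
robot covers 1.9000·0.4750 − ½·4.0000·0.4750² = 0.4512 m while stopping
human over T_r+T_s: 0.4000·(0.2000+0.4750) = 0.2700 m
residual clearance needed = 0.0000+0.0600+0.0000 = 0.0600 m
S_min ≈ 0.3800+0.4512+0.2700+0.0600  ⇒  S_min = 929/800 m

S_min = 929/800 m = 1.1612 m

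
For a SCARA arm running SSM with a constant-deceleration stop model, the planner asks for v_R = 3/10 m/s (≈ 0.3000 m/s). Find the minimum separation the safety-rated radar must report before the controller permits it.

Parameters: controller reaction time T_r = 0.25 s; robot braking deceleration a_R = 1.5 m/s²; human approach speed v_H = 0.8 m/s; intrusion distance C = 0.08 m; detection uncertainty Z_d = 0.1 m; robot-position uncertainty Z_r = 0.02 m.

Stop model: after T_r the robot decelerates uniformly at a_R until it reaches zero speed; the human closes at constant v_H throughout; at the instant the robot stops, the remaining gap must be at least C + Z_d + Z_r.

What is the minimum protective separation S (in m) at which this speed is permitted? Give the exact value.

S_min = 133/200 m = 0.6650 m

braking lasts T_s = (3/10)/(3/2) = 0.2000 s
robot covers v_R·T_r = 0.3000·0.2500 = 0.0750 m before braking
robot under decel: 0.3000²/(2·1.5000) = 0.0300 m
person approaches 0.8000·(0.2500+0.2000) = 0.3600 m
margins: 0.0800+0.1000+0.0200 = 0.2000 m
S_min ≈ 0.0750+0.0300+0.3600+0.2000  ⇒  S_min = 133/200 m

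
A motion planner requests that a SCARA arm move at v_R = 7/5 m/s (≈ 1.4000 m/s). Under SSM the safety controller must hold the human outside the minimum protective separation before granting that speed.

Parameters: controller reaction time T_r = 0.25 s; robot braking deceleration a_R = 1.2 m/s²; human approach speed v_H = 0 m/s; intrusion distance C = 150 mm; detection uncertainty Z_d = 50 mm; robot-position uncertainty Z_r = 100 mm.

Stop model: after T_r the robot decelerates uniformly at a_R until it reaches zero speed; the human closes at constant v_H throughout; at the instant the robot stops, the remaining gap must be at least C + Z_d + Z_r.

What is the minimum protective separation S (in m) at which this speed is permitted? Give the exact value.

S_min = 22/15 m = 1.4667 m

T_s = v_R/a_R = (7/5)/(6/5) = 1.1667 s
robot covers v_R·T_r = 1.4000·0.2500 = 0.3500 m before braking
robot covers 1.4000·1.1667 − ½·1.2000·1.1667² = 0.8167 m while stopping
human closes 0.0000·1.4167 = 0.0000 m
C+Z_d+Z_r = 0.1500+0.0500+0.1000 = 0.3000 m
S_min ≈ 0.3500+0.8167+0.0000+0.3000  ⇒  S_min = 22/15 m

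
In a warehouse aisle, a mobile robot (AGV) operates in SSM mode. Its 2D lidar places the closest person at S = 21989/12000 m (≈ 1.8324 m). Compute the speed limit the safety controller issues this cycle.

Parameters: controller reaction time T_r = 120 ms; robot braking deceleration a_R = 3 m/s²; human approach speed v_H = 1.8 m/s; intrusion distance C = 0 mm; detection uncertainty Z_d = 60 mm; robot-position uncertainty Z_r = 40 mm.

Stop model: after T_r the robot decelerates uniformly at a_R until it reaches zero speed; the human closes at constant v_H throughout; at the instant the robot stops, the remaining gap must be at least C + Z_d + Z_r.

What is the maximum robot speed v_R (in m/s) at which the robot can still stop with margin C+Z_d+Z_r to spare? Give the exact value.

v_R_max = 31/20 m/s = 1.5500 m/s

collect terms ⇒ (1/6)·v_R² + (18/25)·v_R + (-18197/12000) = 0
  disc = (18/25)² − 4·(1/6)·(-18197/12000) = 137641/90000 ; √disc = 371/300
  v_R = (−(18/25) + 371/300) / (2·(1/6)) = 31/20 m/s
check:
braking lasts T_s = (31/20)/3 = 0.5167 s
reaction-phase robot travel = 1.5500·0.1200 = 0.1860 m
braking distance = 1.5500²/(2·3.0000) = 0.4004 m
human closes 1.8000·0.6367 = 1.1460 m
C+Z_d+Z_r = 0.0000+0.0600+0.0400 = 0.1000 m
sum ≈ 0.1860+0.4004+1.1460+0.1000 ≈ 1.8324 m = S ✓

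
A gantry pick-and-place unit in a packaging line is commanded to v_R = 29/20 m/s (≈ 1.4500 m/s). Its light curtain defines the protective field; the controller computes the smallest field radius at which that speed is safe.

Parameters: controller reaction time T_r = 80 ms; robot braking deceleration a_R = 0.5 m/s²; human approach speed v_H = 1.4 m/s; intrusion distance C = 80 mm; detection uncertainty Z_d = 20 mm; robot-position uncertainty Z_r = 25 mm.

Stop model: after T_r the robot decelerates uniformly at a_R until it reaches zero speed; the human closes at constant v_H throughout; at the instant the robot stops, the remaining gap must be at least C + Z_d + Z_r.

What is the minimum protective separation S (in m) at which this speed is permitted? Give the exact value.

T_s = v_R/a_R = (29/20)/(1/2) = 2.9000 s
robot in T_r: 1.4500·0.0800 = 0.1160 m
robot under decel: 1.4500²/(2·0.5000) = 2.1025 m
human over T_r+T_s: 1.4000·(0.0800+2.9000) = 4.1720 m
C+Z_d+Z_r = 0.0800+0.0200+0.0250 = 0.1250 m
S_min ≈ 0.1160+2.1025+4.1720+0.1250  ⇒  S_min = 13031/2000 m

S_min = 13031/2000 m = 6.5155 m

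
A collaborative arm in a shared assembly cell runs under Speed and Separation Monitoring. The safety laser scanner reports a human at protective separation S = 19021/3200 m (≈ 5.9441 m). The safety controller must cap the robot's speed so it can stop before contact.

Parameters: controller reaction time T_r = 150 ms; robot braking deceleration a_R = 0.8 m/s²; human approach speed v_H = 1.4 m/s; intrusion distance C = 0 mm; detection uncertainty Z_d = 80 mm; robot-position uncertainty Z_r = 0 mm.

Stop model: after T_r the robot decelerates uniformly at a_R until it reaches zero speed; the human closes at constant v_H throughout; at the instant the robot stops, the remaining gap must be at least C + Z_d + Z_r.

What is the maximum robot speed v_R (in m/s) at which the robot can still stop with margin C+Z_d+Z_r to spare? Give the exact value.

quadratic (5/8)·v² + (19/10)·v + (-18093/3200) = 0
  disc = (19/10)² − 4·(5/8)·(-18093/3200) = 113569/6400 ; √disc = 337/80
  v_R = (−(19/10) + 337/80) / (2·(5/8)) = 37/20 m/s
check:
stop time T_s = (37/20)/(4/5) = 2.3125 s
robot covers v_R·T_r = 1.8500·0.1500 = 0.2775 m before braking
robot under decel: 1.8500²/(2·0.8000) = 2.1391 m
human over T_r+T_s: 1.4000·(0.1500+2.3125) = 3.4475 m
residual clearance needed = 0.0000+0.0800+0.0000 = 0.0800 m
sum ≈ 0.2775+2.1391+3.4475+0.0800 ≈ 5.9441 m = S ✓

v_R_max = 37/20 m/s = 1.8500 m/s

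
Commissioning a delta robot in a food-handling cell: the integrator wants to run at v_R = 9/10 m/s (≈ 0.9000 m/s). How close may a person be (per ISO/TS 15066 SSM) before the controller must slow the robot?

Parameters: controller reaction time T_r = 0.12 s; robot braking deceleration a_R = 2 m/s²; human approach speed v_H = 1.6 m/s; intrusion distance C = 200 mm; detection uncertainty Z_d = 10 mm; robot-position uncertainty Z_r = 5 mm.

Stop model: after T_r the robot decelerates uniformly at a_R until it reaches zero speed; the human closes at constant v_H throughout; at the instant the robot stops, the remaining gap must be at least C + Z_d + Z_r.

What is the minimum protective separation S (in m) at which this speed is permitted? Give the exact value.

S_min = 23/16 m = 1.4375 m

stop time T_s = (9/10)/2 = 0.4500 s
reaction-phase robot travel = 0.9000·0.1200 = 0.1080 m
braking distance = 0.9000²/(2·2.0000) = 0.2025 m
human closes 1.6000·0.5700 = 0.9120 m
residual clearance needed = 0.2000+0.0100+0.0050 = 0.2150 m
S_min ≈ 0.1080+0.2025+0.9120+0.2150  ⇒  S_min = 23/16 m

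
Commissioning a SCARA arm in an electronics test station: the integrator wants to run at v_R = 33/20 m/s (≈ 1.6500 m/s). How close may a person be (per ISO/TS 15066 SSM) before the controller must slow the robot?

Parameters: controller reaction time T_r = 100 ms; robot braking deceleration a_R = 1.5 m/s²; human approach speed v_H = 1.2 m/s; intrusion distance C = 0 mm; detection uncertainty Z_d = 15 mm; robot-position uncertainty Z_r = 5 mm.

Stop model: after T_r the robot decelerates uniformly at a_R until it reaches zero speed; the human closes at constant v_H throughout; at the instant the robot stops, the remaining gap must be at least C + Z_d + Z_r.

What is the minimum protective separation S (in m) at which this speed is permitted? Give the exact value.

T_s = v_R/a_R = (33/20)/(3/2) = 1.1000 s
robot covers v_R·T_r = 1.6500·0.1000 = 0.1650 m before braking
robot under decel: 1.6500²/(2·1.5000) = 0.9075 m
human over T_r+T_s: 1.2000·(0.1000+1.1000) = 1.4400 m
C+Z_d+Z_r = 0.0000+0.0150+0.0050 = 0.0200 m
S_min ≈ 0.1650+0.9075+1.4400+0.0200  ⇒  S_min = 1013/400 m

S_min = 1013/400 m = 2.5325 m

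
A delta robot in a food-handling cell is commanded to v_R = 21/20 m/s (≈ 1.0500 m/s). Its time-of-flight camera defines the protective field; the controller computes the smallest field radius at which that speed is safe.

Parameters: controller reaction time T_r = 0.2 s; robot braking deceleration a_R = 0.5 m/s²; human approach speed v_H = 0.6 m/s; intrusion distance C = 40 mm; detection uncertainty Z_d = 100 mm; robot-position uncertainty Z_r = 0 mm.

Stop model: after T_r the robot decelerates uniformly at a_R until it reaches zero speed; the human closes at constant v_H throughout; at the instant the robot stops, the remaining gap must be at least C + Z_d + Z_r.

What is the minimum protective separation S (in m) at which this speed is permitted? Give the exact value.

S_min = 1133/400 m = 2.8325 m

T_s = v_R/a_R = (21/20)/(1/2) = 2.1000 s
robot covers v_R·T_r = 1.0500·0.2000 = 0.2100 m before braking
robot under decel: 1.0500²/(2·0.5000) = 1.1025 m
human closes 0.6000·2.3000 = 1.3800 m
margins: 0.0400+0.1000+0.0000 = 0.1400 m
S_min ≈ 0.2100+1.1025+1.3800+0.1400  ⇒  S_min = 1133/400 m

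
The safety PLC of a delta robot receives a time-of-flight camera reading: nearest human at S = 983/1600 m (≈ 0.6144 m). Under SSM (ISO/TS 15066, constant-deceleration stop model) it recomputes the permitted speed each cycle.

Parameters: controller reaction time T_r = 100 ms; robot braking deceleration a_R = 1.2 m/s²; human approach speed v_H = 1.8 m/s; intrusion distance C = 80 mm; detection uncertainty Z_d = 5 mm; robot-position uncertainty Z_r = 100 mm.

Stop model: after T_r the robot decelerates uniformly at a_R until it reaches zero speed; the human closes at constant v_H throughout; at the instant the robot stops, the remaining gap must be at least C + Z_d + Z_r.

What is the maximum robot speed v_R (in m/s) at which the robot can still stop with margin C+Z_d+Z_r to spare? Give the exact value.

collect terms ⇒ (5/12)·v_R² + (8/5)·v_R + (-399/1600) = 0
  disc = (8/5)² − 4·(5/12)·(-399/1600) = 4761/1600 ; √disc = 69/40
  v_R = (−(8/5) + 69/40) / (2·(5/12)) = 3/20 m/s
check:
braking lasts T_s = (3/20)/(6/5) = 0.1250 s
robot covers v_R·T_r = 0.1500·0.1000 = 0.0150 m before braking
braking distance = 0.1500²/(2·1.2000) = 0.0094 m
human closes 1.8000·0.2250 = 0.4050 m
residual clearance needed = 0.0800+0.0050+0.1000 = 0.1850 m
sum ≈ 0.0150+0.0094+0.4050+0.1850 ≈ 0.6144 m = S ✓

v_R_max = 3/20 m/s = 0.1500 m/s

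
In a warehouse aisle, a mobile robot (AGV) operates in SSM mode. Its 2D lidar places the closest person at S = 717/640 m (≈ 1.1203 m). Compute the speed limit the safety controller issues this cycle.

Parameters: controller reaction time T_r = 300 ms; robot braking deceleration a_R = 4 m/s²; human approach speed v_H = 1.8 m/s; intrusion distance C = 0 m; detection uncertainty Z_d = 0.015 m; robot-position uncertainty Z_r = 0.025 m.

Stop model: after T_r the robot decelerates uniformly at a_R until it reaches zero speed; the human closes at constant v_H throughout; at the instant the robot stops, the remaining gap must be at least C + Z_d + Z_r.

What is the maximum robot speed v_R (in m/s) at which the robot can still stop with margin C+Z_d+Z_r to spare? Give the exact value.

v_R_max = 13/20 m/s = 0.6500 m/s

collect terms ⇒ (1/8)·v_R² + (3/4)·v_R + (-1729/3200) = 0
  disc = (3/4)² − 4·(1/8)·(-1729/3200) = 5329/6400 ; √disc = 73/80
  v_R = (−(3/4) + 73/80) / (2·(1/8)) = 13/20 m/s
check:
braking lasts T_s = (13/20)/4 = 0.1625 s
robot covers v_R·T_r = 0.6500·0.3000 = 0.1950 m before braking
robot under decel: 0.6500²/(2·4.0000) = 0.0528 m
human over T_r+T_s: 1.8000·(0.3000+0.1625) = 0.8325 m
C+Z_d+Z_r = 0.0000+0.0150+0.0250 = 0.0400 m
sum ≈ 0.1950+0.0528+0.8325+0.0400 ≈ 1.1203 m = S ✓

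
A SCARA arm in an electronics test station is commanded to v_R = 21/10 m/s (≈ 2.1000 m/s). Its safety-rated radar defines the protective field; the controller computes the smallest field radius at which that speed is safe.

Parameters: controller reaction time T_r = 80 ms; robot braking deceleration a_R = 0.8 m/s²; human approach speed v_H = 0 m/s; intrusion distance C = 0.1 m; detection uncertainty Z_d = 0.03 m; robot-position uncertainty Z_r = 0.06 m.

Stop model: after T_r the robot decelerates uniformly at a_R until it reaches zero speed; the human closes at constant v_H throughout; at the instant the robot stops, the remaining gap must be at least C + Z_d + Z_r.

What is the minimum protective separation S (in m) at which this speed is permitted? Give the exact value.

braking lasts T_s = (21/10)/(4/5) = 2.6250 s
robot covers v_R·T_r = 2.1000·0.0800 = 0.1680 m before braking
robot covers 2.1000·2.6250 − ½·0.8000·2.6250² = 2.7563 m while stopping
human closes 0.0000·2.7050 = 0.0000 m
residual clearance needed = 0.1000+0.0300+0.0600 = 0.1900 m
S_min ≈ 0.1680+2.7563+0.0000+0.1900  ⇒  S_min = 12457/4000 m

S_min = 12457/4000 m = 3.1143 m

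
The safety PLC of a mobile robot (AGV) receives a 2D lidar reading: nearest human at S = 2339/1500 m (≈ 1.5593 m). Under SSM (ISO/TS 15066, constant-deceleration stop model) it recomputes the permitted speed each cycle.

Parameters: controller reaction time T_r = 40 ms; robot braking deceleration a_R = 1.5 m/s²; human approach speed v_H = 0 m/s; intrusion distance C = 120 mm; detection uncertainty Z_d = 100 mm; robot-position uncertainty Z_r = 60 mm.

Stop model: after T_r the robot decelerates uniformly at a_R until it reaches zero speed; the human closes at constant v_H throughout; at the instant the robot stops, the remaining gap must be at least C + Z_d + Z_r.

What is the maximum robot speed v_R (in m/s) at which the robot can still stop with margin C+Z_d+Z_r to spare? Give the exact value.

at the boundary: (1/3)·v² + (1/25)·v + (-1919/1500) = 0
  disc = (1/25)² − 4·(1/3)·(-1919/1500) = 9604/5625 ; √disc = 98/75
  v_R = (−(1/25) + 98/75) / (2·(1/3)) = 19/10 m/s
check:
T_s = v_R/a_R = (19/10)/(3/2) = 1.2667 s
reaction-phase robot travel = 1.9000·0.0400 = 0.0760 m
robot under decel: 1.9000²/(2·1.5000) = 1.2033 m
human over T_r+T_s: 0.0000·(0.0400+1.2667) = 0.0000 m
C+Z_d+Z_r = 0.1200+0.1000+0.0600 = 0.2800 m
sum ≈ 0.0760+1.2033+0.0000+0.2800 ≈ 1.5593 m = S ✓

v_R_max = 19/10 m/s = 1.9000 m/s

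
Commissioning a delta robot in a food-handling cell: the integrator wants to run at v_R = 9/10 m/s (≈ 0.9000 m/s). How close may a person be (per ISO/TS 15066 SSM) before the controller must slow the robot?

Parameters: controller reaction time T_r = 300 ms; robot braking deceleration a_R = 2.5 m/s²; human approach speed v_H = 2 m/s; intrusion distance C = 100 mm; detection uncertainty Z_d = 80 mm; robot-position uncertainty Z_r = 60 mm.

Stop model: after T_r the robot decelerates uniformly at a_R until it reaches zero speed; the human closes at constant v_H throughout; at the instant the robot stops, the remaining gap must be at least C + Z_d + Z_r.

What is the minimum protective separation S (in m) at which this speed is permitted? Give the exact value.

stop time T_s = (9/10)/(5/2) = 0.3600 s
robot covers v_R·T_r = 0.9000·0.3000 = 0.2700 m before braking
robot under decel: 0.9000²/(2·2.5000) = 0.1620 m
human over T_r+T_s: 2.0000·(0.3000+0.3600) = 1.3200 m
residual clearance needed = 0.1000+0.0800+0.0600 = 0.2400 m
S_min ≈ 0.2700+0.1620+1.3200+0.2400  ⇒  S_min = 249/125 m

S_min = 249/125 m = 1.9920 m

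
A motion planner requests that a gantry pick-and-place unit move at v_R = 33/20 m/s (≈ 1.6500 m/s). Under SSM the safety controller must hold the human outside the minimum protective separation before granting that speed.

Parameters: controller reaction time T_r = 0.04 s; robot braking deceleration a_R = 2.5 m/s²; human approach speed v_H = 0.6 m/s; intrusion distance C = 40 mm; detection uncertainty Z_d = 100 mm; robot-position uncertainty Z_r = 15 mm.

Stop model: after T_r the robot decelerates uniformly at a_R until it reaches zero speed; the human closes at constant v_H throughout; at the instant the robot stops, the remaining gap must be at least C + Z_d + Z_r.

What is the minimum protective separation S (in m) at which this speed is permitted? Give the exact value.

braking lasts T_s = (33/20)/(5/2) = 0.6600 s
robot in T_r: 1.6500·0.0400 = 0.0660 m
braking distance = 1.6500²/(2·2.5000) = 0.5445 m
person approaches 0.6000·(0.0400+0.6600) = 0.4200 m
residual clearance needed = 0.0400+0.1000+0.0150 = 0.1550 m
S_min ≈ 0.0660+0.5445+0.4200+0.1550  ⇒  S_min = 2371/2000 m

S_min = 2371/2000 m = 1.1855 m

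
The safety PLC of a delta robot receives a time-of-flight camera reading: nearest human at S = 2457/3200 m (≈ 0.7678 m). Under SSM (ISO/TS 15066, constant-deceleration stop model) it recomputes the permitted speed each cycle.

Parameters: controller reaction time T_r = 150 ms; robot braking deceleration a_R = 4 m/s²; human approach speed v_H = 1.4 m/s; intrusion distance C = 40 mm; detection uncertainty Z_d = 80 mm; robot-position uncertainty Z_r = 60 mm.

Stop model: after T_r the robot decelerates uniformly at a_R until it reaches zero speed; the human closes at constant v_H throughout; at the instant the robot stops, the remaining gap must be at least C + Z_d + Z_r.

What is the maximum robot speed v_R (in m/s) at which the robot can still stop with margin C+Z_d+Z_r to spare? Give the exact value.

collect terms ⇒ (1/8)·v_R² + (1/2)·v_R + (-1209/3200) = 0
  disc = (1/2)² − 4·(1/8)·(-1209/3200) = 2809/6400 ; √disc = 53/80
  v_R = (−(1/2) + 53/80) / (2·(1/8)) = 13/20 m/s
check:
stop time T_s = (13/20)/4 = 0.1625 s
robot in T_r: 0.6500·0.1500 = 0.0975 m
braking distance = 0.6500²/(2·4.0000) = 0.0528 m
human over T_r+T_s: 1.4000·(0.1500+0.1625) = 0.4375 m
residual clearance needed = 0.0400+0.0800+0.0600 = 0.1800 m
sum ≈ 0.0975+0.0528+0.4375+0.1800 ≈ 0.7678 m = S ✓

v_R_max = 13/20 m/s = 0.6500 m/s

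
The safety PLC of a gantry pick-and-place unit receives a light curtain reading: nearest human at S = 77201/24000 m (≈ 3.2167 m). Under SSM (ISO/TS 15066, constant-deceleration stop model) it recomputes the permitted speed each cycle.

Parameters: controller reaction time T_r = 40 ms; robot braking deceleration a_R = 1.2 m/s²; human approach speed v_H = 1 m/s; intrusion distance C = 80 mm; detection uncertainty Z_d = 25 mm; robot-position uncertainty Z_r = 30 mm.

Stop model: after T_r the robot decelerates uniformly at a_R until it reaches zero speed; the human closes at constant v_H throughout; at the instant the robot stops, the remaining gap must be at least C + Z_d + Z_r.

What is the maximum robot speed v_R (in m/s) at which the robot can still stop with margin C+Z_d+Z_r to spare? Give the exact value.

at the boundary: (5/12)·v² + (131/150)·v + (-73001/24000) = 0
  disc = (131/150)² − 4·(5/12)·(-73001/24000) = 233289/40000 ; √disc = 483/200
  v_R = (−(131/150) + 483/200) / (2·(5/12)) = 37/20 m/s
check:
stop time T_s = (37/20)/(6/5) = 1.5417 s
reaction-phase robot travel = 1.8500·0.0400 = 0.0740 m
braking distance = 1.8500²/(2·1.2000) = 1.4260 m
person approaches 1.0000·(0.0400+1.5417) = 1.5817 m
C+Z_d+Z_r = 0.0800+0.0250+0.0300 = 0.1350 m
sum ≈ 0.0740+1.4260+1.5817+0.1350 ≈ 3.2167 m = S ✓

v_R_max = 37/20 m/s = 1.8500 m/s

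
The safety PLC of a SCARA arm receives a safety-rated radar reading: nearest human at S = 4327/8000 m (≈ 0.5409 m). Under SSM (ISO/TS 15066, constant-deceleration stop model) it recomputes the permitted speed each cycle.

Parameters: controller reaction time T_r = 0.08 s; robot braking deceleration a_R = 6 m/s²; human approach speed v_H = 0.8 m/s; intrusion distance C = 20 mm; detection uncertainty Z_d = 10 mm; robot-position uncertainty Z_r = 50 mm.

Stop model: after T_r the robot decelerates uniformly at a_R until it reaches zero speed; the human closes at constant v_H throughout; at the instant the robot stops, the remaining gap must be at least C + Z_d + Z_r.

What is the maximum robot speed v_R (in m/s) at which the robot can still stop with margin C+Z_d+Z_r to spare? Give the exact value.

collect terms ⇒ (1/12)·v_R² + (16/75)·v_R + (-127/320) = 0
  disc = (16/75)² − 4·(1/12)·(-127/320) = 64009/360000 ; √disc = 253/600
  v_R = (−(16/75) + 253/600) / (2·(1/12)) = 5/4 m/s
check:
braking lasts T_s = (5/4)/6 = 0.2083 s
robot in T_r: 1.2500·0.0800 = 0.1000 m
robot under decel: 1.2500²/(2·6.0000) = 0.1302 m
human over T_r+T_s: 0.8000·(0.0800+0.2083) = 0.2307 m
C+Z_d+Z_r = 0.0200+0.0100+0.0500 = 0.0800 m
sum ≈ 0.1000+0.1302+0.2307+0.0800 ≈ 0.5409 m = S ✓

v_R_max = 5/4 m/s = 1.2500 m/s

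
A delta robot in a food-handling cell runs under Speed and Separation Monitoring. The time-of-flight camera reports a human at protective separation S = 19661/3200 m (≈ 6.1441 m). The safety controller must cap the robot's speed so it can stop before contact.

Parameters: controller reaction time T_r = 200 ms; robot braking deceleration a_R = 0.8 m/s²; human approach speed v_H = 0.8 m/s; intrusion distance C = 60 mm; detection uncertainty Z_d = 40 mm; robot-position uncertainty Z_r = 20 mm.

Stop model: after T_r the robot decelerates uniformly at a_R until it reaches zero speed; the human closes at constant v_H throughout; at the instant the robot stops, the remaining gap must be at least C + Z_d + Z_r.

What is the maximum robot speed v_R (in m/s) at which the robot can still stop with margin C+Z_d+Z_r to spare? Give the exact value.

v_R_max = 9/4 m/s = 2.2500 m/s

at the boundary: (5/8)·v² + (6/5)·v + (-3753/640) = 0
  disc = (6/5)² − 4·(5/8)·(-3753/640) = 103041/6400 ; √disc = 321/80
  v_R = (−(6/5) + 321/80) / (2·(5/8)) = 9/4 m/s
check:
T_s = v_R/a_R = (9/4)/(4/5) = 2.8125 s
reaction-phase robot travel = 2.2500·0.2000 = 0.4500 m
robot covers 2.2500·2.8125 − ½·0.8000·2.8125² = 3.1641 m while stopping
person approaches 0.8000·(0.2000+2.8125) = 2.4100 m
residual clearance needed = 0.0600+0.0400+0.0200 = 0.1200 m
sum ≈ 0.4500+3.1641+2.4100+0.1200 ≈ 6.1441 m = S ✓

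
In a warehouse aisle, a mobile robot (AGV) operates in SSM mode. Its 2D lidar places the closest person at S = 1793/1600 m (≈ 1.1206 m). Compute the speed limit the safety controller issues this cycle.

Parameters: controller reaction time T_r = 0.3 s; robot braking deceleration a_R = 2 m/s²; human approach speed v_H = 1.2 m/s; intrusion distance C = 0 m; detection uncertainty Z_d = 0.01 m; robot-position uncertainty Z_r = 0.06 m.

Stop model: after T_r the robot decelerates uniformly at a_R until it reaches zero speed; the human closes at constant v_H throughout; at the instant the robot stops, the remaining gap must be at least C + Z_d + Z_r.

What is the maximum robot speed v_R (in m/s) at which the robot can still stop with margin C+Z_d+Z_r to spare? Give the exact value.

at the boundary: (1/4)·v² + (9/10)·v + (-221/320) = 0
  disc = (9/10)² − 4·(1/4)·(-221/320) = 2401/1600 ; √disc = 49/40
  v_R = (−(9/10) + 49/40) / (2·(1/4)) = 13/20 m/s
check:
braking lasts T_s = (13/20)/2 = 0.3250 s
robot in T_r: 0.6500·0.3000 = 0.1950 m
braking distance = 0.6500²/(2·2.0000) = 0.1056 m
human over T_r+T_s: 1.2000·(0.3000+0.3250) = 0.7500 m
C+Z_d+Z_r = 0.0000+0.0100+0.0600 = 0.0700 m
sum ≈ 0.1950+0.1056+0.7500+0.0700 ≈ 1.1206 m = S ✓

v_R_max = 13/20 m/s = 0.6500 m/s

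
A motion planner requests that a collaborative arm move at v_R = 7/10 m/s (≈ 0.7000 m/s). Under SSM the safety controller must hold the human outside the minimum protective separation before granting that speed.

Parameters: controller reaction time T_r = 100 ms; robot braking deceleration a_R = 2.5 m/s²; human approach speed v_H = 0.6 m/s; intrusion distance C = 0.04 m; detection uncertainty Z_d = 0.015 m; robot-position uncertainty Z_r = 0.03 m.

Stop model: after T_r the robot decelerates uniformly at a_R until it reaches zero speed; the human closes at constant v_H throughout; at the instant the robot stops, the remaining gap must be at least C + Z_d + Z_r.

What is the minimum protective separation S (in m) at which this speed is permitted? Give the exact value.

S_min = 481/1000 m = 0.4810 m

stop time T_s = (7/10)/(5/2) = 0.2800 s
robot in T_r: 0.7000·0.1000 = 0.0700 m
braking distance = 0.7000²/(2·2.5000) = 0.0980 m
human over T_r+T_s: 0.6000·(0.1000+0.2800) = 0.2280 m
C+Z_d+Z_r = 0.0400+0.0150+0.0300 = 0.0850 m
S_min ≈ 0.0700+0.0980+0.2280+0.0850  ⇒  S_min = 481/1000 m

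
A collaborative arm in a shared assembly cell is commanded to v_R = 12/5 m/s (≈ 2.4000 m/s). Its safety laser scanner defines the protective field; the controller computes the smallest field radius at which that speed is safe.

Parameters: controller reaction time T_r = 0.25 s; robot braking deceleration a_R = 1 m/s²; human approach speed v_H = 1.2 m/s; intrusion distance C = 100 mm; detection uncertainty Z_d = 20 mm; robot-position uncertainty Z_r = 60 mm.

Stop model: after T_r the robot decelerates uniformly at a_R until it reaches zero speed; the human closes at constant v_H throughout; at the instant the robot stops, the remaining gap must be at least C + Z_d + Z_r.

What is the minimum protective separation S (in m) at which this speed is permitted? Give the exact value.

S_min = 171/25 m = 6.8400 m

stop time T_s = (12/5)/1 = 2.4000 s
robot in T_r: 2.4000·0.2500 = 0.6000 m
robot covers 2.4000·2.4000 − ½·1.0000·2.4000² = 2.8800 m while stopping
human over T_r+T_s: 1.2000·(0.2500+2.4000) = 3.1800 m
C+Z_d+Z_r = 0.1000+0.0200+0.0600 = 0.1800 m
S_min ≈ 0.6000+2.8800+3.1800+0.1800  ⇒  S_min = 171/25 m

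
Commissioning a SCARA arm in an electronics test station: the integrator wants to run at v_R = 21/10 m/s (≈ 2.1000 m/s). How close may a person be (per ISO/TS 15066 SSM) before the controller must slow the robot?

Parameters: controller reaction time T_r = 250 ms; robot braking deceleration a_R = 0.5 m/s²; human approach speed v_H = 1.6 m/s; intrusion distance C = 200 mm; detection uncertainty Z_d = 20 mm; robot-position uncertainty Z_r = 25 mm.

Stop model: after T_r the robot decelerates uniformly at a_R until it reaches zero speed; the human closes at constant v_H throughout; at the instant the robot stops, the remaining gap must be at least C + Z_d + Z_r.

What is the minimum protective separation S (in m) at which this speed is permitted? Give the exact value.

braking lasts T_s = (21/10)/(1/2) = 4.2000 s
robot in T_r: 2.1000·0.2500 = 0.5250 m
braking distance = 2.1000²/(2·0.5000) = 4.4100 m
human closes 1.6000·4.4500 = 7.1200 m
residual clearance needed = 0.2000+0.0200+0.0250 = 0.2450 m
S_min ≈ 0.5250+4.4100+7.1200+0.2450  ⇒  S_min = 123/10 m

S_min = 123/10 m = 12.3000 m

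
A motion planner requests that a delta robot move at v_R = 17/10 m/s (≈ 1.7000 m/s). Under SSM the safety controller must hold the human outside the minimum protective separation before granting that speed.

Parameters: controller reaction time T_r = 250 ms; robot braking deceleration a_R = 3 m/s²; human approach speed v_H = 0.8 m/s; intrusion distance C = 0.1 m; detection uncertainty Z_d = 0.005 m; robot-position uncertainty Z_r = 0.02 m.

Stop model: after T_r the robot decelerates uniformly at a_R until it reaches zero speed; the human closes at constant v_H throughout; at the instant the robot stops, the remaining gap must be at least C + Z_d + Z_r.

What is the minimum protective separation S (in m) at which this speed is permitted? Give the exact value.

S_min = 337/200 m = 1.6850 m

T_s = v_R/a_R = (17/10)/3 = 0.5667 s
reaction-phase robot travel = 1.7000·0.2500 = 0.4250 m
robot covers 1.7000·0.5667 − ½·3.0000·0.5667² = 0.4817 m while stopping
human over T_r+T_s: 0.8000·(0.2500+0.5667) = 0.6533 m
residual clearance needed = 0.1000+0.0050+0.0200 = 0.1250 m
S_min ≈ 0.4250+0.4817+0.6533+0.1250  ⇒  S_min = 337/200 m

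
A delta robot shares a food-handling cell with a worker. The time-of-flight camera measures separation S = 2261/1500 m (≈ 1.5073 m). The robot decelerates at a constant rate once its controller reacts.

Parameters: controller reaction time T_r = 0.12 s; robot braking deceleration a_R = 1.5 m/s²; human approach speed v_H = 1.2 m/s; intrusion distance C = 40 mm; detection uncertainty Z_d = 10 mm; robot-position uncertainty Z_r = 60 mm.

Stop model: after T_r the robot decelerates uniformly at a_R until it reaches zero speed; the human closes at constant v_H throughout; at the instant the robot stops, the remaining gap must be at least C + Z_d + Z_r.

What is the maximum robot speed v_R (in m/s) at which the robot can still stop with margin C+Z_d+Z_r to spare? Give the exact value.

at the boundary: (1/3)·v² + (23/25)·v + (-94/75) = 0
  disc = (23/25)² − 4·(1/3)·(-94/75) = 14161/5625 ; √disc = 119/75
  v_R = (−(23/25) + 119/75) / (2·(1/3)) = 1 m/s
check:
braking lasts T_s = 1/(3/2) = 0.6667 s
robot covers v_R·T_r = 1.0000·0.1200 = 0.1200 m before braking
robot under decel: 1.0000²/(2·1.5000) = 0.3333 m
human closes 1.2000·0.7867 = 0.9440 m
residual clearance needed = 0.0400+0.0100+0.0600 = 0.1100 m
sum ≈ 0.1200+0.3333+0.9440+0.1100 ≈ 1.5073 m = S ✓

v_R_max = 1 m/s = 1.0000 m/s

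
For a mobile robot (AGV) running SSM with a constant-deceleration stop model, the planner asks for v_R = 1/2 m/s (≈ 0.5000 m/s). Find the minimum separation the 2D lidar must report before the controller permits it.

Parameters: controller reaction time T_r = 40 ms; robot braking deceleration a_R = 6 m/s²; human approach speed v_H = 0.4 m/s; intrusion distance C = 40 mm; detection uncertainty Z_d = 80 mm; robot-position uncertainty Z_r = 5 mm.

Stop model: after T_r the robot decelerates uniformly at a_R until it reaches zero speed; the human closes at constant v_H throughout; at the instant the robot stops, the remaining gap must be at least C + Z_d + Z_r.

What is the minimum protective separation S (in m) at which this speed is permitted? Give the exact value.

T_s = v_R/a_R = (1/2)/6 = 0.0833 s
robot in T_r: 0.5000·0.0400 = 0.0200 m
robot covers 0.5000·0.0833 − ½·6.0000·0.0833² = 0.0208 m while stopping
human closes 0.4000·0.1233 = 0.0493 m
margins: 0.0400+0.0800+0.0050 = 0.1250 m
S_min ≈ 0.0200+0.0208+0.0493+0.1250  ⇒  S_min = 1291/6000 m

S_min = 1291/6000 m = 0.2152 m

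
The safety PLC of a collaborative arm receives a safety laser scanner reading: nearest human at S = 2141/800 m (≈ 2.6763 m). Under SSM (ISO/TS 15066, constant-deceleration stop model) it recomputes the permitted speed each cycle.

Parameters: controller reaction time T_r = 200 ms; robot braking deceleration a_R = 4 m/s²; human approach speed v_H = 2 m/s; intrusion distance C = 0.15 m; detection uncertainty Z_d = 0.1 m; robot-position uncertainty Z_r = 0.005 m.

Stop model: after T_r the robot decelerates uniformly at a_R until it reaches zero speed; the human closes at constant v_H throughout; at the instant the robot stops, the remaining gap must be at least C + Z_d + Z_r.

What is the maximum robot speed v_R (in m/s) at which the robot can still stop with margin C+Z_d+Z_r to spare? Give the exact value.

at the boundary: (1/8)·v² + (7/10)·v + (-1617/800) = 0
  disc = (7/10)² − 4·(1/8)·(-1617/800) = 2401/1600 ; √disc = 49/40
  v_R = (−(7/10) + 49/40) / (2·(1/8)) = 21/10 m/s
check:
T_s = v_R/a_R = (21/10)/4 = 0.5250 s
robot in T_r: 2.1000·0.2000 = 0.4200 m
robot covers 2.1000·0.5250 − ½·4.0000·0.5250² = 0.5513 m while stopping
human over T_r+T_s: 2.0000·(0.2000+0.5250) = 1.4500 m
residual clearance needed = 0.1500+0.1000+0.0050 = 0.2550 m
sum ≈ 0.4200+0.5513+1.4500+0.2550 ≈ 2.6763 m = S ✓

v_R_max = 21/10 m/s = 2.1000 m/s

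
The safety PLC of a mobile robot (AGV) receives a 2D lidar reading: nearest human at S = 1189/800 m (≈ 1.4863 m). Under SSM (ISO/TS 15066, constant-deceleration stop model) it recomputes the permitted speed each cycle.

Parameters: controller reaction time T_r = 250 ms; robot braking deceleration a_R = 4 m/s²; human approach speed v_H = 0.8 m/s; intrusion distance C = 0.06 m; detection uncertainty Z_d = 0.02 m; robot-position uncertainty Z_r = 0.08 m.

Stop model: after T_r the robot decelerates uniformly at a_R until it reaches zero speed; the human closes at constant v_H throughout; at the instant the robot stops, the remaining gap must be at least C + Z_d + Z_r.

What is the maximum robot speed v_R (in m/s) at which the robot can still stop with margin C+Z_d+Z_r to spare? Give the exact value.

v_R_max = 17/10 m/s = 1.7000 m/s

at the boundary: (1/8)·v² + (9/20)·v + (-901/800) = 0
  disc = (9/20)² − 4·(1/8)·(-901/800) = 49/64 ; √disc = 7/8
  v_R = (−(9/20) + 7/8) / (2·(1/8)) = 17/10 m/s
check:
braking lasts T_s = (17/10)/4 = 0.4250 s
robot covers v_R·T_r = 1.7000·0.2500 = 0.4250 m before braking
braking distance = 1.7000²/(2·4.0000) = 0.3613 m
human closes 0.8000·0.6750 = 0.5400 m
residual clearance needed = 0.0600+0.0200+0.0800 = 0.1600 m
sum ≈ 0.4250+0.3613+0.5400+0.1600 ≈ 1.4863 m = S ✓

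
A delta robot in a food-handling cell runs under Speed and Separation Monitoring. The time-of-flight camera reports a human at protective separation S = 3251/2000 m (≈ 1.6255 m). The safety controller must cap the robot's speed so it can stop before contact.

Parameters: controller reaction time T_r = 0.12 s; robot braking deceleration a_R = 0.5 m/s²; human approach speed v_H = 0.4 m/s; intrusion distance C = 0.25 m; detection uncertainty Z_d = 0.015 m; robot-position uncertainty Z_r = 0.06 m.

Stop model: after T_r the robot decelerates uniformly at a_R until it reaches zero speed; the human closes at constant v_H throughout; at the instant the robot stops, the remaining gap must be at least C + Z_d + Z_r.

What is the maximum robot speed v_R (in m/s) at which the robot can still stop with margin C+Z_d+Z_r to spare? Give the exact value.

v_R_max = 3/4 m/s = 0.7500 m/s

at the boundary: (1)·v² + (23/25)·v + (-501/400) = 0
  disc = (23/25)² − 4·(1)·(-501/400) = 14641/2500 ; √disc = 121/50
  v_R = (−(23/25) + 121/50) / (2·(1)) = 3/4 m/s
check:
T_s = v_R/a_R = (3/4)/(1/2) = 1.5000 s
reaction-phase robot travel = 0.7500·0.1200 = 0.0900 m
braking distance = 0.7500²/(2·0.5000) = 0.5625 m
person approaches 0.4000·(0.1200+1.5000) = 0.6480 m
C+Z_d+Z_r = 0.2500+0.0150+0.0600 = 0.3250 m
sum ≈ 0.0900+0.5625+0.6480+0.3250 ≈ 1.6255 m = S ✓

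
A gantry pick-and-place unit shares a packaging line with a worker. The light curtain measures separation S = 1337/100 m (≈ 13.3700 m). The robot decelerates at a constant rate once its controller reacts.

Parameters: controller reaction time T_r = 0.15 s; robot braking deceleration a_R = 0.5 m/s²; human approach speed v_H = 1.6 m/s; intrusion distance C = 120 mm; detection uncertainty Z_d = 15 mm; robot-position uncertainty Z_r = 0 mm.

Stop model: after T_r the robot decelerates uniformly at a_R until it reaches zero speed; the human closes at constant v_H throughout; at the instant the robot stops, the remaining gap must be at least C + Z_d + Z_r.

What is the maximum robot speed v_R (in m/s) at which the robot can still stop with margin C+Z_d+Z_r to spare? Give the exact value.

v_R_max = 23/10 m/s = 2.3000 m/s

collect terms ⇒ (1)·v_R² + (67/20)·v_R + (-2599/200) = 0
  disc = (67/20)² − 4·(1)·(-2599/200) = 25281/400 ; √disc = 159/20
  v_R = (−(67/20) + 159/20) / (2·(1)) = 23/10 m/s
check:
braking lasts T_s = (23/10)/(1/2) = 4.6000 s
robot in T_r: 2.3000·0.1500 = 0.3450 m
robot under decel: 2.3000²/(2·0.5000) = 5.2900 m
human closes 1.6000·4.7500 = 7.6000 m
margins: 0.1200+0.0150+0.0000 = 0.1350 m
sum ≈ 0.3450+5.2900+7.6000+0.1350 ≈ 13.3700 m = S ✓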